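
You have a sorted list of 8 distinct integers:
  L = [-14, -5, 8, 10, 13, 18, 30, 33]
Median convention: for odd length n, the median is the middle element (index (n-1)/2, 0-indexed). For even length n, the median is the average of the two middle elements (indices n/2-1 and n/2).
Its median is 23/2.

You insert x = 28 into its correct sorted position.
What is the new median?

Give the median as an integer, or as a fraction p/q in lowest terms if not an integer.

Old list (sorted, length 8): [-14, -5, 8, 10, 13, 18, 30, 33]
Old median = 23/2
Insert x = 28
Old length even (8). Middle pair: indices 3,4 = 10,13.
New length odd (9). New median = single middle element.
x = 28: 6 elements are < x, 2 elements are > x.
New sorted list: [-14, -5, 8, 10, 13, 18, 28, 30, 33]
New median = 13

Answer: 13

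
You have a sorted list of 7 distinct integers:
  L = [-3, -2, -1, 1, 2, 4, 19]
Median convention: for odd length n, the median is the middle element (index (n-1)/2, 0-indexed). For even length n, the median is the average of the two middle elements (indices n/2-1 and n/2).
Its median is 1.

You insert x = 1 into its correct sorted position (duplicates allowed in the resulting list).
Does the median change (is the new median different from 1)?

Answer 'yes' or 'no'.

Old median = 1
Insert x = 1
New median = 1
Changed? no

Answer: no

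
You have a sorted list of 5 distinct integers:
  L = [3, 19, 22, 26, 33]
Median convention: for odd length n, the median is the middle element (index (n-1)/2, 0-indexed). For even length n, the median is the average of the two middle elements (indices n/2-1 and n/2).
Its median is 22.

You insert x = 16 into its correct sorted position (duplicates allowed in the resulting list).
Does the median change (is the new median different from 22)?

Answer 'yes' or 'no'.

Old median = 22
Insert x = 16
New median = 41/2
Changed? yes

Answer: yes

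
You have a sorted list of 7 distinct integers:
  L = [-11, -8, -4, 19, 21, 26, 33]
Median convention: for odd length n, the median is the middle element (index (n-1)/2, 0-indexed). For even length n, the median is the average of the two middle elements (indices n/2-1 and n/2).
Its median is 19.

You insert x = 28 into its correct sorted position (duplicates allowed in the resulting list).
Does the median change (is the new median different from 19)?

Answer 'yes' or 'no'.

Old median = 19
Insert x = 28
New median = 20
Changed? yes

Answer: yes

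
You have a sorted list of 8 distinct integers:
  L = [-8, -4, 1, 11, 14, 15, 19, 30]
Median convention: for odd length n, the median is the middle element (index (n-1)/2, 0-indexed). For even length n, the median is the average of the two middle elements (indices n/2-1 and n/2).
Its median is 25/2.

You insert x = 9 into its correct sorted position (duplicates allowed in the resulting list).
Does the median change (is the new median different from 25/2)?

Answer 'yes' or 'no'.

Answer: yes

Derivation:
Old median = 25/2
Insert x = 9
New median = 11
Changed? yes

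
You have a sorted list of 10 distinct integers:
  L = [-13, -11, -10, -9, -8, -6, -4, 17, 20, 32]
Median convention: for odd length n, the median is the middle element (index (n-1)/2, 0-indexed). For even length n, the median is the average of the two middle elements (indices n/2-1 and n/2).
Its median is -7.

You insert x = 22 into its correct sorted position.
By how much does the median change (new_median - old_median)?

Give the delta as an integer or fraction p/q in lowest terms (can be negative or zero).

Answer: 1

Derivation:
Old median = -7
After inserting x = 22: new sorted = [-13, -11, -10, -9, -8, -6, -4, 17, 20, 22, 32]
New median = -6
Delta = -6 - -7 = 1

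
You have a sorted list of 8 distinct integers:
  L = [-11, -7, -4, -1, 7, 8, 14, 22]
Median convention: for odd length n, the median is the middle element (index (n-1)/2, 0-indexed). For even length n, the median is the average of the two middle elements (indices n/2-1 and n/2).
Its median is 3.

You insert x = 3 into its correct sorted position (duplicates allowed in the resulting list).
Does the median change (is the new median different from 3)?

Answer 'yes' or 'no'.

Answer: no

Derivation:
Old median = 3
Insert x = 3
New median = 3
Changed? no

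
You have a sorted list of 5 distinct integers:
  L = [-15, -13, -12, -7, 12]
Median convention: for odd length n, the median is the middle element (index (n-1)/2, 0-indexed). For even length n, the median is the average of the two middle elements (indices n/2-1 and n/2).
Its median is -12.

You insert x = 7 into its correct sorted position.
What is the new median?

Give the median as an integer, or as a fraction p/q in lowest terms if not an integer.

Answer: -19/2

Derivation:
Old list (sorted, length 5): [-15, -13, -12, -7, 12]
Old median = -12
Insert x = 7
Old length odd (5). Middle was index 2 = -12.
New length even (6). New median = avg of two middle elements.
x = 7: 4 elements are < x, 1 elements are > x.
New sorted list: [-15, -13, -12, -7, 7, 12]
New median = -19/2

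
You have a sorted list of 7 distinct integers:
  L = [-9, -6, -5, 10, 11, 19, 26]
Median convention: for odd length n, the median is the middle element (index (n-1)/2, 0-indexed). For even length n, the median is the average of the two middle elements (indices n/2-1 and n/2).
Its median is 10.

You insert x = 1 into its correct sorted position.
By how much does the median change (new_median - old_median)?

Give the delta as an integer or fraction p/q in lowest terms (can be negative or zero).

Old median = 10
After inserting x = 1: new sorted = [-9, -6, -5, 1, 10, 11, 19, 26]
New median = 11/2
Delta = 11/2 - 10 = -9/2

Answer: -9/2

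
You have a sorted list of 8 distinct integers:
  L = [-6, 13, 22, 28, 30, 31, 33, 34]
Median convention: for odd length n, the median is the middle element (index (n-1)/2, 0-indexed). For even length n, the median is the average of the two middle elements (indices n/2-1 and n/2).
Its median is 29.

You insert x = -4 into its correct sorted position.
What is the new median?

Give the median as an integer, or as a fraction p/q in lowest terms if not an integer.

Answer: 28

Derivation:
Old list (sorted, length 8): [-6, 13, 22, 28, 30, 31, 33, 34]
Old median = 29
Insert x = -4
Old length even (8). Middle pair: indices 3,4 = 28,30.
New length odd (9). New median = single middle element.
x = -4: 1 elements are < x, 7 elements are > x.
New sorted list: [-6, -4, 13, 22, 28, 30, 31, 33, 34]
New median = 28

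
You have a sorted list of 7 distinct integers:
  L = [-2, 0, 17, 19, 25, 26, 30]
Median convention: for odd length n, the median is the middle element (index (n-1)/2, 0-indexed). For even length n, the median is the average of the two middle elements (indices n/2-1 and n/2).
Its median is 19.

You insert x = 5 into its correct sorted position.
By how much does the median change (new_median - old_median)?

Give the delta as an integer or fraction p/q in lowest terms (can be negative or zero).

Old median = 19
After inserting x = 5: new sorted = [-2, 0, 5, 17, 19, 25, 26, 30]
New median = 18
Delta = 18 - 19 = -1

Answer: -1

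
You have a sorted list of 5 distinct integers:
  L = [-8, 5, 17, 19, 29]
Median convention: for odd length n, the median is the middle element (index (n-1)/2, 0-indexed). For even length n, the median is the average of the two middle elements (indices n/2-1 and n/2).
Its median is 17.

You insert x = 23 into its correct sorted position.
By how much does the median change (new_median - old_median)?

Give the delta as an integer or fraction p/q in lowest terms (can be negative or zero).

Old median = 17
After inserting x = 23: new sorted = [-8, 5, 17, 19, 23, 29]
New median = 18
Delta = 18 - 17 = 1

Answer: 1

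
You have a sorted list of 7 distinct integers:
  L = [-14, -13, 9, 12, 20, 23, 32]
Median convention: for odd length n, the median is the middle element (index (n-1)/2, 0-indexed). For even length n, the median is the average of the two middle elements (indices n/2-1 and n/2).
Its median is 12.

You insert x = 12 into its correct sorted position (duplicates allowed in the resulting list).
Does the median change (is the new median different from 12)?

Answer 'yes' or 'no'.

Old median = 12
Insert x = 12
New median = 12
Changed? no

Answer: no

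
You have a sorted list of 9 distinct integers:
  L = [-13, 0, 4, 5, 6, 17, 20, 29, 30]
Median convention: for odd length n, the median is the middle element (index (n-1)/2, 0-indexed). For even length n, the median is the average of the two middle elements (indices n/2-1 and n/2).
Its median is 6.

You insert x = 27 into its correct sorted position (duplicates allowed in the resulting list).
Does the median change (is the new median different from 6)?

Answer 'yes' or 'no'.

Answer: yes

Derivation:
Old median = 6
Insert x = 27
New median = 23/2
Changed? yes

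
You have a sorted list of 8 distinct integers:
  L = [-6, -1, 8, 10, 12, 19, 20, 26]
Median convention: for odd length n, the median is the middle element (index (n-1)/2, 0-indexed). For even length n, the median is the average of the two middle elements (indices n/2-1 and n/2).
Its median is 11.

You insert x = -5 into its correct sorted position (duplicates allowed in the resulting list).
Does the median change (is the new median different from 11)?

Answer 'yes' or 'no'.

Old median = 11
Insert x = -5
New median = 10
Changed? yes

Answer: yes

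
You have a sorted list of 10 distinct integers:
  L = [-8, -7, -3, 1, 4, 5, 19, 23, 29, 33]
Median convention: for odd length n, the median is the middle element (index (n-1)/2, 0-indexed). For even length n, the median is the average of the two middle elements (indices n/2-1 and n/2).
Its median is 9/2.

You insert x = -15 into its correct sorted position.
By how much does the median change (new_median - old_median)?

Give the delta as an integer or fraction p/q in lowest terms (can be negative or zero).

Old median = 9/2
After inserting x = -15: new sorted = [-15, -8, -7, -3, 1, 4, 5, 19, 23, 29, 33]
New median = 4
Delta = 4 - 9/2 = -1/2

Answer: -1/2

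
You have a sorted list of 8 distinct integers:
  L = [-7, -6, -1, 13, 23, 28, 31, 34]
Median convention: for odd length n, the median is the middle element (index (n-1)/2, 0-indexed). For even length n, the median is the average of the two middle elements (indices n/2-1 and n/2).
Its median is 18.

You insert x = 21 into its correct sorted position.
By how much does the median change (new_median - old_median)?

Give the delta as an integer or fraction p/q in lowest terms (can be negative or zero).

Answer: 3

Derivation:
Old median = 18
After inserting x = 21: new sorted = [-7, -6, -1, 13, 21, 23, 28, 31, 34]
New median = 21
Delta = 21 - 18 = 3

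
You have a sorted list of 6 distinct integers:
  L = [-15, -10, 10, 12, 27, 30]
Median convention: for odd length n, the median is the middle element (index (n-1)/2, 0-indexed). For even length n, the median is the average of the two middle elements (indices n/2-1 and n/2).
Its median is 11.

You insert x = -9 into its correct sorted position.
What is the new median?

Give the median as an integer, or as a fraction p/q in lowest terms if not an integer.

Answer: 10

Derivation:
Old list (sorted, length 6): [-15, -10, 10, 12, 27, 30]
Old median = 11
Insert x = -9
Old length even (6). Middle pair: indices 2,3 = 10,12.
New length odd (7). New median = single middle element.
x = -9: 2 elements are < x, 4 elements are > x.
New sorted list: [-15, -10, -9, 10, 12, 27, 30]
New median = 10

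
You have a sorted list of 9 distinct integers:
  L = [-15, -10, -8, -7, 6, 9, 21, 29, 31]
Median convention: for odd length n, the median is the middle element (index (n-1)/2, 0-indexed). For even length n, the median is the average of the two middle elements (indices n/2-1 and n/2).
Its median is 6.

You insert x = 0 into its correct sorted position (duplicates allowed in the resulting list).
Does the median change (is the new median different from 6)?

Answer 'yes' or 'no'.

Answer: yes

Derivation:
Old median = 6
Insert x = 0
New median = 3
Changed? yes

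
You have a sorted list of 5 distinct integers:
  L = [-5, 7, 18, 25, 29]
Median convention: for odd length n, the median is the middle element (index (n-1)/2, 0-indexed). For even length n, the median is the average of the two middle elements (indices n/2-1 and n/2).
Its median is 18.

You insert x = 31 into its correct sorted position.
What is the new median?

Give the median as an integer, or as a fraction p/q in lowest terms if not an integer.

Old list (sorted, length 5): [-5, 7, 18, 25, 29]
Old median = 18
Insert x = 31
Old length odd (5). Middle was index 2 = 18.
New length even (6). New median = avg of two middle elements.
x = 31: 5 elements are < x, 0 elements are > x.
New sorted list: [-5, 7, 18, 25, 29, 31]
New median = 43/2

Answer: 43/2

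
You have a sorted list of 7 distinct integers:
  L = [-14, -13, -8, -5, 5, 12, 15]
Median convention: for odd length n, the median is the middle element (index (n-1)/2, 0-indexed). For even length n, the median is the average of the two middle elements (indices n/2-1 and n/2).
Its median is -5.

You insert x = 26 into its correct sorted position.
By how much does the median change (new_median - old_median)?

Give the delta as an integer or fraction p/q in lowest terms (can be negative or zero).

Old median = -5
After inserting x = 26: new sorted = [-14, -13, -8, -5, 5, 12, 15, 26]
New median = 0
Delta = 0 - -5 = 5

Answer: 5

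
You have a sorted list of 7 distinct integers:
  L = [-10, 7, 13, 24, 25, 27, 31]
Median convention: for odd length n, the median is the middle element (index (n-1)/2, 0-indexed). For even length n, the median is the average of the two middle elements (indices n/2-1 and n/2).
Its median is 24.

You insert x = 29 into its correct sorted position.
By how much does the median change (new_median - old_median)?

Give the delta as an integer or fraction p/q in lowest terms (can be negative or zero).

Answer: 1/2

Derivation:
Old median = 24
After inserting x = 29: new sorted = [-10, 7, 13, 24, 25, 27, 29, 31]
New median = 49/2
Delta = 49/2 - 24 = 1/2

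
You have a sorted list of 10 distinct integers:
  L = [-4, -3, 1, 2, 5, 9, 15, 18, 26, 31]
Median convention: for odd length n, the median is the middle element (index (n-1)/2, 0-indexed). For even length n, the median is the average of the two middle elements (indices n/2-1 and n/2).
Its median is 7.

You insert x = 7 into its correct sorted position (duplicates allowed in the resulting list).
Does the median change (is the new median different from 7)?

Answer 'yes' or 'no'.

Answer: no

Derivation:
Old median = 7
Insert x = 7
New median = 7
Changed? no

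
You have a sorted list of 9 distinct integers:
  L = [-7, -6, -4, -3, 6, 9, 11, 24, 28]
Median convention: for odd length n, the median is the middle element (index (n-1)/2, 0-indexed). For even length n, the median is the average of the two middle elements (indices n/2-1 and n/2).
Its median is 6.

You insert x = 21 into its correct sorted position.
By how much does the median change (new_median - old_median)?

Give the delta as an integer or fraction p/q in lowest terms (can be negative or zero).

Old median = 6
After inserting x = 21: new sorted = [-7, -6, -4, -3, 6, 9, 11, 21, 24, 28]
New median = 15/2
Delta = 15/2 - 6 = 3/2

Answer: 3/2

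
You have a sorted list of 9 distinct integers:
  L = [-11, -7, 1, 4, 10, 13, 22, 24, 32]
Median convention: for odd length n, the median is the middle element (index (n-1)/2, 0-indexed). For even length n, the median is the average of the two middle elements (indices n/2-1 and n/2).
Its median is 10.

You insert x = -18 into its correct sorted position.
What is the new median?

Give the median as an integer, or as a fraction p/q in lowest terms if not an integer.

Answer: 7

Derivation:
Old list (sorted, length 9): [-11, -7, 1, 4, 10, 13, 22, 24, 32]
Old median = 10
Insert x = -18
Old length odd (9). Middle was index 4 = 10.
New length even (10). New median = avg of two middle elements.
x = -18: 0 elements are < x, 9 elements are > x.
New sorted list: [-18, -11, -7, 1, 4, 10, 13, 22, 24, 32]
New median = 7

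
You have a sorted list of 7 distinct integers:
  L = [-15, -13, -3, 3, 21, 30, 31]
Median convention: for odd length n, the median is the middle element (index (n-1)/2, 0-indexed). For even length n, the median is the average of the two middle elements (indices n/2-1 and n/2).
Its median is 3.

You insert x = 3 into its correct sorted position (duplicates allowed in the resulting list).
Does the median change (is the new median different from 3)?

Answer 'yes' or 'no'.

Old median = 3
Insert x = 3
New median = 3
Changed? no

Answer: no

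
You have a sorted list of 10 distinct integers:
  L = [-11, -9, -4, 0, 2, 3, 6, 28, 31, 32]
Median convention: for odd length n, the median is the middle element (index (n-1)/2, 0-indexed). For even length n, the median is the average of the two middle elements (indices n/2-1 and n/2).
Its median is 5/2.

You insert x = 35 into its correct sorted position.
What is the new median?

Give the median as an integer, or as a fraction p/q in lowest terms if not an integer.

Old list (sorted, length 10): [-11, -9, -4, 0, 2, 3, 6, 28, 31, 32]
Old median = 5/2
Insert x = 35
Old length even (10). Middle pair: indices 4,5 = 2,3.
New length odd (11). New median = single middle element.
x = 35: 10 elements are < x, 0 elements are > x.
New sorted list: [-11, -9, -4, 0, 2, 3, 6, 28, 31, 32, 35]
New median = 3

Answer: 3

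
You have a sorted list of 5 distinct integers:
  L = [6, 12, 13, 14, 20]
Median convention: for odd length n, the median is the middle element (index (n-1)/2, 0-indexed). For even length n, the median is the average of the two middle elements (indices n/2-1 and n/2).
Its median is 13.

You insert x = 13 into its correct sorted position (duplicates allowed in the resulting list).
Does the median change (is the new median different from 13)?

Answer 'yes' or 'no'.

Old median = 13
Insert x = 13
New median = 13
Changed? no

Answer: no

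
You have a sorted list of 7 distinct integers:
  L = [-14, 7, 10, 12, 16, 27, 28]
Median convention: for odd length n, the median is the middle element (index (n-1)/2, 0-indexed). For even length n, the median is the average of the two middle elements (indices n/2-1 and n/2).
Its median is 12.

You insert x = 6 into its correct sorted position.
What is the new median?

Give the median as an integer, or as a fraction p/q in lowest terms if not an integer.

Answer: 11

Derivation:
Old list (sorted, length 7): [-14, 7, 10, 12, 16, 27, 28]
Old median = 12
Insert x = 6
Old length odd (7). Middle was index 3 = 12.
New length even (8). New median = avg of two middle elements.
x = 6: 1 elements are < x, 6 elements are > x.
New sorted list: [-14, 6, 7, 10, 12, 16, 27, 28]
New median = 11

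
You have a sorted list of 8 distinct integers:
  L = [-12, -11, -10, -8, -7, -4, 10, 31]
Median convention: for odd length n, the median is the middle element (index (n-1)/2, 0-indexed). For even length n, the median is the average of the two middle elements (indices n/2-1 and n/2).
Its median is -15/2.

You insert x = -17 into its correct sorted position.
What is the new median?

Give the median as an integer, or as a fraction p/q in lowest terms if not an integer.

Old list (sorted, length 8): [-12, -11, -10, -8, -7, -4, 10, 31]
Old median = -15/2
Insert x = -17
Old length even (8). Middle pair: indices 3,4 = -8,-7.
New length odd (9). New median = single middle element.
x = -17: 0 elements are < x, 8 elements are > x.
New sorted list: [-17, -12, -11, -10, -8, -7, -4, 10, 31]
New median = -8

Answer: -8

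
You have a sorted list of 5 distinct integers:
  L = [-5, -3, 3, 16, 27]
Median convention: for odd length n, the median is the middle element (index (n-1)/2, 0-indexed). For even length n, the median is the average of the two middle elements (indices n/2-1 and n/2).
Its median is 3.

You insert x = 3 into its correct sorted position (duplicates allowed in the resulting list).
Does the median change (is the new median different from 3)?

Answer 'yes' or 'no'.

Answer: no

Derivation:
Old median = 3
Insert x = 3
New median = 3
Changed? no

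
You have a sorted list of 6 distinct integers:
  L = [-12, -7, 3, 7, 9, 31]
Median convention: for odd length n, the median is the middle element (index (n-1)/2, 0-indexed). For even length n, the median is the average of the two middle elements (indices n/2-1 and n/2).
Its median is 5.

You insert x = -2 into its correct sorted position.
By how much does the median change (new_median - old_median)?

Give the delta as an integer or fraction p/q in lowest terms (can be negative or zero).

Old median = 5
After inserting x = -2: new sorted = [-12, -7, -2, 3, 7, 9, 31]
New median = 3
Delta = 3 - 5 = -2

Answer: -2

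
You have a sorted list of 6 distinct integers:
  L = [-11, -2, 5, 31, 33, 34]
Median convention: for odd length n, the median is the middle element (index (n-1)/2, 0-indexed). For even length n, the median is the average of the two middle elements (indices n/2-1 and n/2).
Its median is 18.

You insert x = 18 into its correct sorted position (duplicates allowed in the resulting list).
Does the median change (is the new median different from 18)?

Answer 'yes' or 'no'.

Old median = 18
Insert x = 18
New median = 18
Changed? no

Answer: no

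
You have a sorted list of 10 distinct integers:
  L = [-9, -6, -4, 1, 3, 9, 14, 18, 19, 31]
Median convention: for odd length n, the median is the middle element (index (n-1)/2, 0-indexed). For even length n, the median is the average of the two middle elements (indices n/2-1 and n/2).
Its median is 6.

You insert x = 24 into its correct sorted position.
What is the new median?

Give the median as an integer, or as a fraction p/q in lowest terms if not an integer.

Old list (sorted, length 10): [-9, -6, -4, 1, 3, 9, 14, 18, 19, 31]
Old median = 6
Insert x = 24
Old length even (10). Middle pair: indices 4,5 = 3,9.
New length odd (11). New median = single middle element.
x = 24: 9 elements are < x, 1 elements are > x.
New sorted list: [-9, -6, -4, 1, 3, 9, 14, 18, 19, 24, 31]
New median = 9

Answer: 9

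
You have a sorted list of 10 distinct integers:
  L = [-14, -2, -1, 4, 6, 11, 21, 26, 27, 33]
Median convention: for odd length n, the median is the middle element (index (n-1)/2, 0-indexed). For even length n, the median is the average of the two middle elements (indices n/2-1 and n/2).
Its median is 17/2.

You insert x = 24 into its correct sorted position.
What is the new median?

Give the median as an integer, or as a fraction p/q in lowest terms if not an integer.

Old list (sorted, length 10): [-14, -2, -1, 4, 6, 11, 21, 26, 27, 33]
Old median = 17/2
Insert x = 24
Old length even (10). Middle pair: indices 4,5 = 6,11.
New length odd (11). New median = single middle element.
x = 24: 7 elements are < x, 3 elements are > x.
New sorted list: [-14, -2, -1, 4, 6, 11, 21, 24, 26, 27, 33]
New median = 11

Answer: 11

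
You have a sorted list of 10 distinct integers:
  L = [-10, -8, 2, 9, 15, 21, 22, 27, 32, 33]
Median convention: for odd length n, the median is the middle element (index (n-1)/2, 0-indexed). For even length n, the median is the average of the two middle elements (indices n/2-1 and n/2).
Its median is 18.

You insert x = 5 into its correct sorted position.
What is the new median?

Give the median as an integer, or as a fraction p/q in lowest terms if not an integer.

Old list (sorted, length 10): [-10, -8, 2, 9, 15, 21, 22, 27, 32, 33]
Old median = 18
Insert x = 5
Old length even (10). Middle pair: indices 4,5 = 15,21.
New length odd (11). New median = single middle element.
x = 5: 3 elements are < x, 7 elements are > x.
New sorted list: [-10, -8, 2, 5, 9, 15, 21, 22, 27, 32, 33]
New median = 15

Answer: 15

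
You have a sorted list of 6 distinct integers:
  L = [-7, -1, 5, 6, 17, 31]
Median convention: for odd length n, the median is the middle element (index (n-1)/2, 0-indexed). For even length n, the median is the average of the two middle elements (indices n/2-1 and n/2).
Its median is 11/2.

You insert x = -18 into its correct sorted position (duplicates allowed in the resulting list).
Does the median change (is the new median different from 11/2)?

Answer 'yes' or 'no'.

Old median = 11/2
Insert x = -18
New median = 5
Changed? yes

Answer: yes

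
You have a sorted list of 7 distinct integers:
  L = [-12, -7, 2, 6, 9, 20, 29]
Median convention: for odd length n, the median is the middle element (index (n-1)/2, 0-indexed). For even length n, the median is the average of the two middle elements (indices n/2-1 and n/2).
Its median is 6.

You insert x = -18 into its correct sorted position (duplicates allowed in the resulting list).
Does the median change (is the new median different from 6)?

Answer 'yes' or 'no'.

Answer: yes

Derivation:
Old median = 6
Insert x = -18
New median = 4
Changed? yes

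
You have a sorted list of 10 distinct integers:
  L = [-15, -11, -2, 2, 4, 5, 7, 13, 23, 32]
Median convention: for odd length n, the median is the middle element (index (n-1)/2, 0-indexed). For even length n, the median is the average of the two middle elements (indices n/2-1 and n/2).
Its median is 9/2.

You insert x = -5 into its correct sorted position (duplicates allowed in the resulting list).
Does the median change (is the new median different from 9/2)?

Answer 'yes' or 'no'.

Old median = 9/2
Insert x = -5
New median = 4
Changed? yes

Answer: yes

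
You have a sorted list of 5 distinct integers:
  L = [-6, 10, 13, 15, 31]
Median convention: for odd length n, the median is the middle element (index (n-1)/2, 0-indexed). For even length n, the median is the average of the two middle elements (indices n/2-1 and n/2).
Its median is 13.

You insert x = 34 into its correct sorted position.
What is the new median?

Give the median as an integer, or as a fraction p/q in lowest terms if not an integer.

Old list (sorted, length 5): [-6, 10, 13, 15, 31]
Old median = 13
Insert x = 34
Old length odd (5). Middle was index 2 = 13.
New length even (6). New median = avg of two middle elements.
x = 34: 5 elements are < x, 0 elements are > x.
New sorted list: [-6, 10, 13, 15, 31, 34]
New median = 14

Answer: 14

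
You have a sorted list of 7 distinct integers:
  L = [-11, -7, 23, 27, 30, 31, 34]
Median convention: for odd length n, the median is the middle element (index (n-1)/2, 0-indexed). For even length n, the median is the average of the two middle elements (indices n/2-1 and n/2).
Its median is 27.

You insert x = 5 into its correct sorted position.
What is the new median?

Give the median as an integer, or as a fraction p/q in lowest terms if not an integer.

Old list (sorted, length 7): [-11, -7, 23, 27, 30, 31, 34]
Old median = 27
Insert x = 5
Old length odd (7). Middle was index 3 = 27.
New length even (8). New median = avg of two middle elements.
x = 5: 2 elements are < x, 5 elements are > x.
New sorted list: [-11, -7, 5, 23, 27, 30, 31, 34]
New median = 25

Answer: 25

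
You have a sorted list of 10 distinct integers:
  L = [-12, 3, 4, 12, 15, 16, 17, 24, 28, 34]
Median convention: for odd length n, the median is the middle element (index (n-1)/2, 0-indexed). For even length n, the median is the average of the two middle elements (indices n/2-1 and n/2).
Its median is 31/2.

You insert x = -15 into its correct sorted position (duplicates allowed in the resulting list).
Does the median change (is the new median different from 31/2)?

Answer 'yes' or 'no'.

Old median = 31/2
Insert x = -15
New median = 15
Changed? yes

Answer: yes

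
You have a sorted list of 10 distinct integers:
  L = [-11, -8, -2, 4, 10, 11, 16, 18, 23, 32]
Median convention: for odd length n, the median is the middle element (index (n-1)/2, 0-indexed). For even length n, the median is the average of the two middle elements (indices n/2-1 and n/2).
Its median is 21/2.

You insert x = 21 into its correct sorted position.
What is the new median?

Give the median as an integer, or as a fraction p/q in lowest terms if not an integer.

Old list (sorted, length 10): [-11, -8, -2, 4, 10, 11, 16, 18, 23, 32]
Old median = 21/2
Insert x = 21
Old length even (10). Middle pair: indices 4,5 = 10,11.
New length odd (11). New median = single middle element.
x = 21: 8 elements are < x, 2 elements are > x.
New sorted list: [-11, -8, -2, 4, 10, 11, 16, 18, 21, 23, 32]
New median = 11

Answer: 11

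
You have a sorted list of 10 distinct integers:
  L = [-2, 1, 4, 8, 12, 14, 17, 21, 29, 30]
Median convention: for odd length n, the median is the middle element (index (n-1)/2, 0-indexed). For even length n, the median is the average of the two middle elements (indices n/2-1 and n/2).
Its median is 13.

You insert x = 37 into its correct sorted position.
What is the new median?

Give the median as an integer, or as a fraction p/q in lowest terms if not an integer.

Answer: 14

Derivation:
Old list (sorted, length 10): [-2, 1, 4, 8, 12, 14, 17, 21, 29, 30]
Old median = 13
Insert x = 37
Old length even (10). Middle pair: indices 4,5 = 12,14.
New length odd (11). New median = single middle element.
x = 37: 10 elements are < x, 0 elements are > x.
New sorted list: [-2, 1, 4, 8, 12, 14, 17, 21, 29, 30, 37]
New median = 14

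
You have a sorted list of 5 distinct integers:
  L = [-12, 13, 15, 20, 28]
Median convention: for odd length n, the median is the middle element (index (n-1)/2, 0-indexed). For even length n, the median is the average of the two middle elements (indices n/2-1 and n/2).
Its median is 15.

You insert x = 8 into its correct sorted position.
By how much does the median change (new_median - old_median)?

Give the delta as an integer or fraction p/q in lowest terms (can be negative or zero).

Answer: -1

Derivation:
Old median = 15
After inserting x = 8: new sorted = [-12, 8, 13, 15, 20, 28]
New median = 14
Delta = 14 - 15 = -1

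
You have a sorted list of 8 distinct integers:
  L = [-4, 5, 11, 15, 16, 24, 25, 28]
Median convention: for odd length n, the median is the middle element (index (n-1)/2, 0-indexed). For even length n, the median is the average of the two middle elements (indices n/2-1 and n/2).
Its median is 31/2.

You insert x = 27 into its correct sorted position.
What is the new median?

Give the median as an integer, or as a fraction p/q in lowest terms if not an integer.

Answer: 16

Derivation:
Old list (sorted, length 8): [-4, 5, 11, 15, 16, 24, 25, 28]
Old median = 31/2
Insert x = 27
Old length even (8). Middle pair: indices 3,4 = 15,16.
New length odd (9). New median = single middle element.
x = 27: 7 elements are < x, 1 elements are > x.
New sorted list: [-4, 5, 11, 15, 16, 24, 25, 27, 28]
New median = 16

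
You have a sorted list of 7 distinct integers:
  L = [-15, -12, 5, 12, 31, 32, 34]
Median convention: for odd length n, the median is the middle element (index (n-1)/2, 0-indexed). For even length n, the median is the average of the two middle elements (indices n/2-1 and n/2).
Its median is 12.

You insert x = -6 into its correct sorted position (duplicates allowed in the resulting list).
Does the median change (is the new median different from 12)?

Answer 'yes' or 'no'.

Old median = 12
Insert x = -6
New median = 17/2
Changed? yes

Answer: yes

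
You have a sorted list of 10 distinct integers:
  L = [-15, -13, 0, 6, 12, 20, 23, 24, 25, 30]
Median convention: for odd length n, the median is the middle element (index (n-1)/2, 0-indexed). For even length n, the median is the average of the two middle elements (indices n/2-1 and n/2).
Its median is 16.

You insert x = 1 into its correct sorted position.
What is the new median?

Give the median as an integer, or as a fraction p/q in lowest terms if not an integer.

Answer: 12

Derivation:
Old list (sorted, length 10): [-15, -13, 0, 6, 12, 20, 23, 24, 25, 30]
Old median = 16
Insert x = 1
Old length even (10). Middle pair: indices 4,5 = 12,20.
New length odd (11). New median = single middle element.
x = 1: 3 elements are < x, 7 elements are > x.
New sorted list: [-15, -13, 0, 1, 6, 12, 20, 23, 24, 25, 30]
New median = 12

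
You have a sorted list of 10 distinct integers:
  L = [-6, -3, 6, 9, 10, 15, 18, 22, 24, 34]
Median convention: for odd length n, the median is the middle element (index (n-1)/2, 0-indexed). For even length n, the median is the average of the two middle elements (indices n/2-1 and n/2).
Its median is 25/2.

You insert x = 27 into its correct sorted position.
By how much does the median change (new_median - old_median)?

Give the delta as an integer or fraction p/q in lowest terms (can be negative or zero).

Answer: 5/2

Derivation:
Old median = 25/2
After inserting x = 27: new sorted = [-6, -3, 6, 9, 10, 15, 18, 22, 24, 27, 34]
New median = 15
Delta = 15 - 25/2 = 5/2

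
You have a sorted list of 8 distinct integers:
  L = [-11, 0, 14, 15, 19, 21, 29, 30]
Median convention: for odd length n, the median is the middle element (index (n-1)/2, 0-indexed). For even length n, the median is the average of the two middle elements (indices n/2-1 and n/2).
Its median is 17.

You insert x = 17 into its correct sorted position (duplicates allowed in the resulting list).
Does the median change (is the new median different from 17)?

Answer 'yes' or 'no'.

Answer: no

Derivation:
Old median = 17
Insert x = 17
New median = 17
Changed? no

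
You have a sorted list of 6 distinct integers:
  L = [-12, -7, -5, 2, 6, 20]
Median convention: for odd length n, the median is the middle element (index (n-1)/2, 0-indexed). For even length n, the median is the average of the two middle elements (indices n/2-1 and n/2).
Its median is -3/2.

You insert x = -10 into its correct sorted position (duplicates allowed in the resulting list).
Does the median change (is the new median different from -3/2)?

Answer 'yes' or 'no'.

Answer: yes

Derivation:
Old median = -3/2
Insert x = -10
New median = -5
Changed? yes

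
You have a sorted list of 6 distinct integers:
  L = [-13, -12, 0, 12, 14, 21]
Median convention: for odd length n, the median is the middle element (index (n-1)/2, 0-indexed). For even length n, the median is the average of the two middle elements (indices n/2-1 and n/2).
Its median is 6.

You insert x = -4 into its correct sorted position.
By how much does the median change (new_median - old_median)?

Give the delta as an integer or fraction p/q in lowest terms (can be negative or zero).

Answer: -6

Derivation:
Old median = 6
After inserting x = -4: new sorted = [-13, -12, -4, 0, 12, 14, 21]
New median = 0
Delta = 0 - 6 = -6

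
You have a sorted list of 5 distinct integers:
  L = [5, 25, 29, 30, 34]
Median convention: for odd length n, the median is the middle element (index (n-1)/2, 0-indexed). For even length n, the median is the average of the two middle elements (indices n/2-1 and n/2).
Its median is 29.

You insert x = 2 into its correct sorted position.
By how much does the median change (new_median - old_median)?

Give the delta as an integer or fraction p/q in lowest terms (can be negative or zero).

Answer: -2

Derivation:
Old median = 29
After inserting x = 2: new sorted = [2, 5, 25, 29, 30, 34]
New median = 27
Delta = 27 - 29 = -2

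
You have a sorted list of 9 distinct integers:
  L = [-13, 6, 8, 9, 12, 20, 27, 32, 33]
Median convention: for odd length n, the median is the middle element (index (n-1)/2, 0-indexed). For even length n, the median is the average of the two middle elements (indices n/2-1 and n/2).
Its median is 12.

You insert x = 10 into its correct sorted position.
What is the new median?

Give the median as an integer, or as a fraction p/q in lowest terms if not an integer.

Answer: 11

Derivation:
Old list (sorted, length 9): [-13, 6, 8, 9, 12, 20, 27, 32, 33]
Old median = 12
Insert x = 10
Old length odd (9). Middle was index 4 = 12.
New length even (10). New median = avg of two middle elements.
x = 10: 4 elements are < x, 5 elements are > x.
New sorted list: [-13, 6, 8, 9, 10, 12, 20, 27, 32, 33]
New median = 11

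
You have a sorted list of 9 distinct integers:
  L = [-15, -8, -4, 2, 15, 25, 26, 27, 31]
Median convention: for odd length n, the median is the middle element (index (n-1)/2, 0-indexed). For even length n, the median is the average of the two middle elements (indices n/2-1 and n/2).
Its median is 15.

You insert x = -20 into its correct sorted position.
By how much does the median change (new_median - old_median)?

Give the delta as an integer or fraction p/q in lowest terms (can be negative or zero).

Old median = 15
After inserting x = -20: new sorted = [-20, -15, -8, -4, 2, 15, 25, 26, 27, 31]
New median = 17/2
Delta = 17/2 - 15 = -13/2

Answer: -13/2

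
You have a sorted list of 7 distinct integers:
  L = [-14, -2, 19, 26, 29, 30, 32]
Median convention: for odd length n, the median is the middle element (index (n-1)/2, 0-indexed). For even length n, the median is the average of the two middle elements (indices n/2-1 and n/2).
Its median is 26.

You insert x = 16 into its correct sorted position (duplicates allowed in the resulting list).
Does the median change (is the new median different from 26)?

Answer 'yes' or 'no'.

Answer: yes

Derivation:
Old median = 26
Insert x = 16
New median = 45/2
Changed? yes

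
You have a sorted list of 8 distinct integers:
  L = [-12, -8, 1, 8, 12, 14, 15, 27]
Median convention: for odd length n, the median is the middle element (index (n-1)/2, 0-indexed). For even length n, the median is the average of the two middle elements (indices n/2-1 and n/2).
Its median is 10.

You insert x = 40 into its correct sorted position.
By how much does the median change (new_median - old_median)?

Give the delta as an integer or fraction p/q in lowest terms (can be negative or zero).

Old median = 10
After inserting x = 40: new sorted = [-12, -8, 1, 8, 12, 14, 15, 27, 40]
New median = 12
Delta = 12 - 10 = 2

Answer: 2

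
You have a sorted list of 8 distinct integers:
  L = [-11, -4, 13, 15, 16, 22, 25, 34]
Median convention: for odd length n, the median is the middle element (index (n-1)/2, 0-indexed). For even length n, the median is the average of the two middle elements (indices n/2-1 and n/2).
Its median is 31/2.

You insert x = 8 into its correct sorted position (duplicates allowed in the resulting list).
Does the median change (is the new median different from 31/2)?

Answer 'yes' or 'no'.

Old median = 31/2
Insert x = 8
New median = 15
Changed? yes

Answer: yes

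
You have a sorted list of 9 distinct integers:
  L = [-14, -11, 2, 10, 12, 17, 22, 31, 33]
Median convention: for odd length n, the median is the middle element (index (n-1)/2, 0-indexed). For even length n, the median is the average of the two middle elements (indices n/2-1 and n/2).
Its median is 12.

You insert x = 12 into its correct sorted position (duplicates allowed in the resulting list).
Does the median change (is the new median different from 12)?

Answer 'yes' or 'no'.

Old median = 12
Insert x = 12
New median = 12
Changed? no

Answer: no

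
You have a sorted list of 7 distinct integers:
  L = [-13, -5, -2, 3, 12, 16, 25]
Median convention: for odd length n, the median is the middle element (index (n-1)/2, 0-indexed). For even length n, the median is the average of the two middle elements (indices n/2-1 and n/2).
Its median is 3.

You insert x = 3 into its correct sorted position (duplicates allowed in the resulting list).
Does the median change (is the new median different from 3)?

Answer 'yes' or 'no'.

Answer: no

Derivation:
Old median = 3
Insert x = 3
New median = 3
Changed? no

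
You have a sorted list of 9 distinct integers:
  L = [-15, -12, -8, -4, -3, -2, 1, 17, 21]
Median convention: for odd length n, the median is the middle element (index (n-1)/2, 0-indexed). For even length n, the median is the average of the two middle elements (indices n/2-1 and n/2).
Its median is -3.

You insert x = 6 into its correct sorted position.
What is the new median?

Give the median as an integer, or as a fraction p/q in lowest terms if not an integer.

Answer: -5/2

Derivation:
Old list (sorted, length 9): [-15, -12, -8, -4, -3, -2, 1, 17, 21]
Old median = -3
Insert x = 6
Old length odd (9). Middle was index 4 = -3.
New length even (10). New median = avg of two middle elements.
x = 6: 7 elements are < x, 2 elements are > x.
New sorted list: [-15, -12, -8, -4, -3, -2, 1, 6, 17, 21]
New median = -5/2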